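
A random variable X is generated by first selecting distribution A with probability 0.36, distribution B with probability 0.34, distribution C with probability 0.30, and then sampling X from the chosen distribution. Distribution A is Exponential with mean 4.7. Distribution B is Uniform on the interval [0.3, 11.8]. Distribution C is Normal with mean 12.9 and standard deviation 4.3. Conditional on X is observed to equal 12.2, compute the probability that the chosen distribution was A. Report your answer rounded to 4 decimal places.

Likelihoods f(12.2 | ·): A: 0.0158703; B: 0; C: 0.091556.
Posterior ∝ prior × likelihood. Numerator for A: 0.36·0.0158703 = 0.0057133.
Normalizing constant: 0.36·0.0158703 + 0.34·0 + 0.3·0.091556 = 0.0331801.
P(A | observation) = 0.0057133 / 0.0331801 = 0.17219.

0.1722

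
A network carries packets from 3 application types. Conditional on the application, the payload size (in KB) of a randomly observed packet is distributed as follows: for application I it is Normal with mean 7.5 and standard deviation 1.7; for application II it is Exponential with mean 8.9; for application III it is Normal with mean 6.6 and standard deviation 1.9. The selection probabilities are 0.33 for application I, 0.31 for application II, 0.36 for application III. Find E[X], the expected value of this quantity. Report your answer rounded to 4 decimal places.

Component means — I: 7.5; II: 8.9; III: 6.6.
E[X] = 0.33·7.5 + 0.31·8.9 + 0.36·6.6 = 7.61.

7.6100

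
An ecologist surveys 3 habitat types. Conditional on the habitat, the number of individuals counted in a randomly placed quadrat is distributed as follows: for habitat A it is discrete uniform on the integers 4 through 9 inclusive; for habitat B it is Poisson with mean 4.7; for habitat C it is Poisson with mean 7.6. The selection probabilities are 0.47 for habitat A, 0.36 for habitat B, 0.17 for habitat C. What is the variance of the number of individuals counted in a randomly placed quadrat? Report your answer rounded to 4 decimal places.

Per component, A: μ=6.5, E[X²]=45.1667; B: μ=4.7, E[X²]=26.79; C: μ=7.6, E[X²]=65.36.
E[X] = 0.47·6.5 + 0.36·4.7 + 0.17·7.6 = 6.039.
E[X²] = 0.47·45.1667 + 0.36·26.79 + 0.17·65.36 = 41.9839.
Var(X) = E[X²] − (E[X])² = 41.9839 − 36.4695 = 5.51441.

5.5144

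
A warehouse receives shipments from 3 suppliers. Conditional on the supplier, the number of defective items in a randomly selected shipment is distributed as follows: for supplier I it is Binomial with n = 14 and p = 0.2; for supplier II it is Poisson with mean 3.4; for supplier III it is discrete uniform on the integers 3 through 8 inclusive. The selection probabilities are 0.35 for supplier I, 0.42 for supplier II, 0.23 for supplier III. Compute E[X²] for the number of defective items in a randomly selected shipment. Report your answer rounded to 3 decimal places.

17.440

For each component E[X²] = Var + (mean)², giving I: 10.08; II: 14.96; III: 33.1667.
Overall E[X²] = 0.35·10.08 + 0.42·14.96 + 0.23·33.1667 = 17.4395.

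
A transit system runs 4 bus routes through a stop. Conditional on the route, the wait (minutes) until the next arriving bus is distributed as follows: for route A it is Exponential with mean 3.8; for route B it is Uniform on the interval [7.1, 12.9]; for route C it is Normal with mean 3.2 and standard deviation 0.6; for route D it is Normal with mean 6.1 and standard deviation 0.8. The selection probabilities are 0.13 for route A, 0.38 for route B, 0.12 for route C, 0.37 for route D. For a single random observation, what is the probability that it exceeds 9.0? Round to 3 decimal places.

0.268

Conditional on each route, P(X > 9.0): A: 0.0936284; B: 0.672414; C: 0; D: 0.000144481.
By total probability, P(X > 9.0) = 0.13·0.0936284 + 0.38·0.672414 + 0.12·0 + 0.37·0.000144481 = 0.267742.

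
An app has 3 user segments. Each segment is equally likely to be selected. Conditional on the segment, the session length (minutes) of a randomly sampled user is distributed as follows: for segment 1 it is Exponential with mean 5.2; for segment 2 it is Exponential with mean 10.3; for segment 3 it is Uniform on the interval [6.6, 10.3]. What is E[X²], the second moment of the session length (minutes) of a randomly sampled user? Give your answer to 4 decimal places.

For each component E[X²] = Var + (mean)², giving 1: 54.08; 2: 212.18; 3: 72.5433.
Overall E[X²] = 0.333333·54.08 + 0.333333·212.18 + 0.333333·72.5433 = 112.934.

112.9344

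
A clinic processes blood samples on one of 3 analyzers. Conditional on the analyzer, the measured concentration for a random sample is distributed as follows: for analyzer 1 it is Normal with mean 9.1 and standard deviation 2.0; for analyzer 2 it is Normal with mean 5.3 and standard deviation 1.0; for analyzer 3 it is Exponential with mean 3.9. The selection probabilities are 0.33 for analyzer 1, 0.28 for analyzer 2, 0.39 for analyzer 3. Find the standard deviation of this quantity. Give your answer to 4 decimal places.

3.5440

Per component, 1: μ=9.1, E[X²]=86.81; 2: μ=5.3, E[X²]=29.09; 3: μ=3.9, E[X²]=30.42.
E[X] = 0.33·9.1 + 0.28·5.3 + 0.39·3.9 = 6.008.
E[X²] = 0.33·86.81 + 0.28·29.09 + 0.39·30.42 = 48.6563.
Var(X) = E[X²] − (E[X])² = 48.6563 − 36.0961 = 12.5602.
SD(X) = √12.5602 = 3.54404.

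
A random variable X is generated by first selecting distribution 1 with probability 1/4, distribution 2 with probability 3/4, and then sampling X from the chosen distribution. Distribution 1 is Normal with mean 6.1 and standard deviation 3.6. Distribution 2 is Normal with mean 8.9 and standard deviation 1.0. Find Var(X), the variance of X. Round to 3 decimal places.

Per component, 1: μ=6.1, E[X²]=50.17; 2: μ=8.9, E[X²]=80.21.
E[X] = 0.25·6.1 + 0.75·8.9 = 8.2.
E[X²] = 0.25·50.17 + 0.75·80.21 = 72.7.
Var(X) = E[X²] − (E[X])² = 72.7 − 67.24 = 5.46.

5.460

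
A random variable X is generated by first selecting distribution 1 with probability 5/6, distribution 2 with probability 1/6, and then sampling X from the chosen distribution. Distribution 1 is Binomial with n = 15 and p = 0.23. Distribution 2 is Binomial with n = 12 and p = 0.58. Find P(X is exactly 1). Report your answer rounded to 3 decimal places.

0.074

Conditional on each component, P(X = 1): 1: 0.0888565; 2: 0.000499288.
By total probability, P(X = 1) = 0.833333·0.0888565 + 0.166667·0.000499288 = 0.0741303.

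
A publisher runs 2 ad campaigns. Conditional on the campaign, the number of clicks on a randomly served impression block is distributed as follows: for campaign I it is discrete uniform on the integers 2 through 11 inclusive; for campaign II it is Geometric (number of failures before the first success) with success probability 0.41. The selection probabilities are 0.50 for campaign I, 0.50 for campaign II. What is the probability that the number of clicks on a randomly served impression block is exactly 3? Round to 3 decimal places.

0.092

Conditional on each campaign, P(X = 3): I: 0.1; II: 0.0842054.
By total probability, P(X = 3) = 0.5·0.1 + 0.5·0.0842054 = 0.0921027.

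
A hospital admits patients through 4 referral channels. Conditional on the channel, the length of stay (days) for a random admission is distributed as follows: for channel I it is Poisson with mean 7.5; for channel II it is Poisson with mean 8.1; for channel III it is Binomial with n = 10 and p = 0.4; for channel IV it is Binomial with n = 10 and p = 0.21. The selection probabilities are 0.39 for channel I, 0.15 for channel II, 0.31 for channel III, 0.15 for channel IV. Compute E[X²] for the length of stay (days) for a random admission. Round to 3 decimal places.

42.533

For each component E[X²] = Var + (mean)², giving I: 63.75; II: 73.71; III: 18.4; IV: 6.069.
Overall E[X²] = 0.39·63.75 + 0.15·73.71 + 0.31·18.4 + 0.15·6.069 = 42.5333.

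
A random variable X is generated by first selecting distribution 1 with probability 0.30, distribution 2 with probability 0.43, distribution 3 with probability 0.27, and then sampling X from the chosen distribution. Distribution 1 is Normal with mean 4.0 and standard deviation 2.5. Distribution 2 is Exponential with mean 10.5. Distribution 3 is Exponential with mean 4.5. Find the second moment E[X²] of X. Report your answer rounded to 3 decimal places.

112.425

For each component E[X²] = Var + (mean)², giving 1: 22.25; 2: 220.5; 3: 40.5.
Overall E[X²] = 0.3·22.25 + 0.43·220.5 + 0.27·40.5 = 112.425.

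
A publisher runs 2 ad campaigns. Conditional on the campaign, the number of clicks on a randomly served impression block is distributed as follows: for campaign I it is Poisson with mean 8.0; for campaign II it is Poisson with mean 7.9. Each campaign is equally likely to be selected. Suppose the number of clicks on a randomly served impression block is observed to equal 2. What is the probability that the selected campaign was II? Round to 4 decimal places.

0.5187

Likelihoods P(X=2 | ·): I: 0.0107348; II: 0.0115691.
Posterior ∝ prior × likelihood. Numerator for II: 0.5·0.0115691 = 0.00578453.
Normalizing constant: 0.5·0.0107348 + 0.5·0.0115691 = 0.0111519.
P(II | observation) = 0.00578453 / 0.0111519 = 0.518702.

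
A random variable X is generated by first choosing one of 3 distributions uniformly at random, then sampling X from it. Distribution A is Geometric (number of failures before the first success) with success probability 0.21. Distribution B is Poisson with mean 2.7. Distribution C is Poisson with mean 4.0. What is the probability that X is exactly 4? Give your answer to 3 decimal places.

Conditional on each component, P(X = 4): A: 0.0817952; B: 0.148816; C: 0.195367.
By total probability, P(X = 4) = 0.333333·0.0817952 + 0.333333·0.148816 + 0.333333·0.195367 = 0.141993.

0.142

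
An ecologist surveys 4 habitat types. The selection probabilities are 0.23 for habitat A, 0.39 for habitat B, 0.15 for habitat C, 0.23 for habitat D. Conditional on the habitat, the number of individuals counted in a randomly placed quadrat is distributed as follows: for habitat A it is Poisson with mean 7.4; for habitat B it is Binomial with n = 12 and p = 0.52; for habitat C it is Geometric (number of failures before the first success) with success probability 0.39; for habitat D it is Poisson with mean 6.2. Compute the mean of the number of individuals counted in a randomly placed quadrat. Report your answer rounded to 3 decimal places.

5.796

Component means — A: 7.4; B: 6.24; C: 1.5641; D: 6.2.
E[X] = 0.23·7.4 + 0.39·6.24 + 0.15·1.5641 + 0.23·6.2 = 5.79622.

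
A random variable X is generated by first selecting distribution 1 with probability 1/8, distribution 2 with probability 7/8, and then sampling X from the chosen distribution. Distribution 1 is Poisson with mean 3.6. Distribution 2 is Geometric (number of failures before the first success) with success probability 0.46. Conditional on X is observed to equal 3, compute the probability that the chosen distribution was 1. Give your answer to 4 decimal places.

Likelihoods P(X=3 | ·): 1: 0.212469; 2: 0.0724334.
Posterior ∝ prior × likelihood. Numerator for 1: 0.125·0.212469 = 0.0265587.
Normalizing constant: 0.125·0.212469 + 0.875·0.0724334 = 0.0899379.
P(1 | observation) = 0.0265587 / 0.0899379 = 0.2953.

0.2953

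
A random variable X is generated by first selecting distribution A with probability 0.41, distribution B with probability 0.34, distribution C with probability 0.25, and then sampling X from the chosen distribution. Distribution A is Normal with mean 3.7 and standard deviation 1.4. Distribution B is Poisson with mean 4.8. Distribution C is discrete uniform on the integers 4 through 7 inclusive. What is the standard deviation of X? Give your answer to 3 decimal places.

Per component, A: μ=3.7, E[X²]=15.65; B: μ=4.8, E[X²]=27.84; C: μ=5.5, E[X²]=31.5.
E[X] = 0.41·3.7 + 0.34·4.8 + 0.25·5.5 = 4.524.
E[X²] = 0.41·15.65 + 0.34·27.84 + 0.25·31.5 = 23.7571.
Var(X) = E[X²] − (E[X])² = 23.7571 − 20.4666 = 3.29052.
SD(X) = √3.29052 = 1.81398.

1.814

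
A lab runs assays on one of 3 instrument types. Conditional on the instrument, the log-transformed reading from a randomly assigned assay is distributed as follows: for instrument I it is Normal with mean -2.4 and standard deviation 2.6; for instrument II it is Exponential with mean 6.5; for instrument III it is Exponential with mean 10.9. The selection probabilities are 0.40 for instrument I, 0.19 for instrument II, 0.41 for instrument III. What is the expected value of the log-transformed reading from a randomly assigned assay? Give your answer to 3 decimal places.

Component means — I: -2.4; II: 6.5; III: 10.9.
E[X] = 0.4·-2.4 + 0.19·6.5 + 0.41·10.9 = 4.744.

4.744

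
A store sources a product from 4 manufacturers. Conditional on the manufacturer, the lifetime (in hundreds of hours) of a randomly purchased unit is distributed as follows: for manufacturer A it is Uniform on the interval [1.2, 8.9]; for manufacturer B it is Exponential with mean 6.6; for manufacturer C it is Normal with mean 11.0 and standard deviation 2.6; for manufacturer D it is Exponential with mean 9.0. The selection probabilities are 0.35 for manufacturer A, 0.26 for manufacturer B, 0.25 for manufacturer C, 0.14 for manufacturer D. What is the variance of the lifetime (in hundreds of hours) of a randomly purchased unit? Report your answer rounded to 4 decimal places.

31.7738

Per component, A: μ=5.05, E[X²]=30.4433; B: μ=6.6, E[X²]=87.12; C: μ=11, E[X²]=127.76; D: μ=9, E[X²]=162.
E[X] = 0.35·5.05 + 0.26·6.6 + 0.25·11 + 0.14·9 = 7.4935.
E[X²] = 0.35·30.4433 + 0.26·87.12 + 0.25·127.76 + 0.14·162 = 87.9264.
Var(X) = E[X²] − (E[X])² = 87.9264 − 56.1525 = 31.7738.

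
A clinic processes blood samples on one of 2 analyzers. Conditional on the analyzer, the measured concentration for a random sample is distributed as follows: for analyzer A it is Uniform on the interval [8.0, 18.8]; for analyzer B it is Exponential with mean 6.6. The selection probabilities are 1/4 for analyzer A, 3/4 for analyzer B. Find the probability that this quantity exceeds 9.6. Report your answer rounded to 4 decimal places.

0.3881

Conditional on each analyzer, P(X > 9.6): A: 0.851852; B: 0.233506.
By total probability, P(X > 9.6) = 0.25·0.851852 + 0.75·0.233506 = 0.388093.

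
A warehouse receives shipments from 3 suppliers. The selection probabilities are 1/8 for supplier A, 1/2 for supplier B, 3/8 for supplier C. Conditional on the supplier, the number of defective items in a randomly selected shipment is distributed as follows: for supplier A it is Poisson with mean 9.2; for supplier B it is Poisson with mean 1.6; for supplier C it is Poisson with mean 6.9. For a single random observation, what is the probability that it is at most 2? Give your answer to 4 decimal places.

Conditional on each supplier, P(X ≤ 2): A: 0.00530659; B: 0.783358; C: 0.0319518.
By total probability, P(X ≤ 2) = 0.125·0.00530659 + 0.5·0.783358 + 0.375·0.0319518 = 0.404325.

0.4043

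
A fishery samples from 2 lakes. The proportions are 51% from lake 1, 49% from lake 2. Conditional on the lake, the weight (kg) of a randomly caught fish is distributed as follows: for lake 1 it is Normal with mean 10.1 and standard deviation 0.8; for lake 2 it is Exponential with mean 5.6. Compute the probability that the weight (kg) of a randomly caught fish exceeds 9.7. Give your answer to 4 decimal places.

0.4393

Conditional on each lake, P(X > 9.7): 1: 0.691462; 2: 0.176905.
By total probability, P(X > 9.7) = 0.51·0.691462 + 0.49·0.176905 = 0.439329.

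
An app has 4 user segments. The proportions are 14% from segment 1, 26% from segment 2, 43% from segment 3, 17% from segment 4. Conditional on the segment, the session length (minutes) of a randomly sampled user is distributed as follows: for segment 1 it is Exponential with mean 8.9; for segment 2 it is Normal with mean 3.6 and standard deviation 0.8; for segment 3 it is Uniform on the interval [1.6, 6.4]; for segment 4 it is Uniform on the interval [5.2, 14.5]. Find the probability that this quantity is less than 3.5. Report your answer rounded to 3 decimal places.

Conditional on each segment, P(X < 3.5): 1: 0.325146; 2: 0.450262; 3: 0.395833; 4: 0.
By total probability, P(X < 3.5) = 0.14·0.325146 + 0.26·0.450262 + 0.43·0.395833 + 0.17·0 = 0.332797.

0.333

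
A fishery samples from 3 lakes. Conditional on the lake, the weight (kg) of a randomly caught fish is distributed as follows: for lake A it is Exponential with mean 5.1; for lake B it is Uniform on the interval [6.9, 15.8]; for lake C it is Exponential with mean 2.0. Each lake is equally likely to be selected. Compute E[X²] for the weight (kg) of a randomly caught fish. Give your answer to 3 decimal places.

65.148

For each component E[X²] = Var + (mean)², giving A: 52.02; B: 135.423; C: 8.
Overall E[X²] = 0.333333·52.02 + 0.333333·135.423 + 0.333333·8 = 65.1478.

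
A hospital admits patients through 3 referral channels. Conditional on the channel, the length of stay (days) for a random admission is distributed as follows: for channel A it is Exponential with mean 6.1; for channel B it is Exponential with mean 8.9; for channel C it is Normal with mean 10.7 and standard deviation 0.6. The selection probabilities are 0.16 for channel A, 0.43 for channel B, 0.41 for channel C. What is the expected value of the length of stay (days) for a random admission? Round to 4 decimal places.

9.1900

Component means — A: 6.1; B: 8.9; C: 10.7.
E[X] = 0.16·6.1 + 0.43·8.9 + 0.41·10.7 = 9.19.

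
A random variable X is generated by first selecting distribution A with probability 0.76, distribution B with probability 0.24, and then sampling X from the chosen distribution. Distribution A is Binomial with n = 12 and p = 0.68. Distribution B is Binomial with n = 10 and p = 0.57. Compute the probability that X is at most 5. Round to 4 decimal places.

0.1475

Conditional on each component, P(X ≤ 5): A: 0.0540108; B: 0.443609.
By total probability, P(X ≤ 5) = 0.76·0.0540108 + 0.24·0.443609 = 0.147514.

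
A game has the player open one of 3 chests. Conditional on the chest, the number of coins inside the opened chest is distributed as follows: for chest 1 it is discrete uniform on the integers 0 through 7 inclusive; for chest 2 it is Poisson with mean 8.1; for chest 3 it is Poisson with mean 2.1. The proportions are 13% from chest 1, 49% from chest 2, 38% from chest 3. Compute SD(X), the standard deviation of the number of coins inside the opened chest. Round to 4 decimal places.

3.6875

Per component, 1: μ=3.5, E[X²]=17.5; 2: μ=8.1, E[X²]=73.71; 3: μ=2.1, E[X²]=6.51.
E[X] = 0.13·3.5 + 0.49·8.1 + 0.38·2.1 = 5.222.
E[X²] = 0.13·17.5 + 0.49·73.71 + 0.38·6.51 = 40.8667.
Var(X) = E[X²] − (E[X])² = 40.8667 − 27.2693 = 13.5974.
SD(X) = √13.5974 = 3.68747.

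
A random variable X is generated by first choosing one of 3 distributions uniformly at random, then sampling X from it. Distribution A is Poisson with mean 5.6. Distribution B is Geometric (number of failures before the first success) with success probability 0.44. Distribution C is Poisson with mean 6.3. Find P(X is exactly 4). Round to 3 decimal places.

0.105

Conditional on each component, P(X = 4): A: 0.151528; B: 0.0432718; C: 0.12053.
By total probability, P(X = 4) = 0.333333·0.151528 + 0.333333·0.0432718 + 0.333333·0.12053 = 0.10511.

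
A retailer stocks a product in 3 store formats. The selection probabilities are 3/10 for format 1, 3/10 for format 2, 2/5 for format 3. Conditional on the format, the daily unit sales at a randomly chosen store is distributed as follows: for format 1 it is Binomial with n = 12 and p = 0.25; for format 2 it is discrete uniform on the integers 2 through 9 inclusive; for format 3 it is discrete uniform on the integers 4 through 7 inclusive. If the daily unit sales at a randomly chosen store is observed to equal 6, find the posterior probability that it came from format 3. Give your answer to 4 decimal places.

Likelihoods P(X=6 | ·): 1: 0.0401495; 2: 0.125; 3: 0.25.
Posterior ∝ prior × likelihood. Numerator for 3: 0.4·0.25 = 0.1.
Normalizing constant: 0.3·0.0401495 + 0.3·0.125 + 0.4·0.25 = 0.149545.
P(3 | observation) = 0.1 / 0.149545 = 0.668696.

0.6687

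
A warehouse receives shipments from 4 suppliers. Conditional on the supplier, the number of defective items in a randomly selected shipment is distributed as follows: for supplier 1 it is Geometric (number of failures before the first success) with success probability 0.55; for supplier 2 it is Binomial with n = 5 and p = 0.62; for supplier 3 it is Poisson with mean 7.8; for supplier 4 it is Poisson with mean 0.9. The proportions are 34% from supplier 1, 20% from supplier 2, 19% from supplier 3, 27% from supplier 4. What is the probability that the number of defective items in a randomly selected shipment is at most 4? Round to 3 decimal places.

0.806

Conditional on each supplier, P(X ≤ 4): 1: 0.981547; 2: 0.908387; 3: 0.11167; 4: 0.997656.
By total probability, P(X ≤ 4) = 0.34·0.981547 + 0.2·0.908387 + 0.19·0.11167 + 0.27·0.997656 = 0.805988.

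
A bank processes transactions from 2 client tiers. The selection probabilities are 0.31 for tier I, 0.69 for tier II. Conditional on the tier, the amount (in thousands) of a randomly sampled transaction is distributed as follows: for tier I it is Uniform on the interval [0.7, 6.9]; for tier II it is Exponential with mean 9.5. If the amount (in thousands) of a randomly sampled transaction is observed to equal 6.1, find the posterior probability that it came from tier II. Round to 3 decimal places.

Likelihoods f(6.1 | ·): I: 0.16129; II: 0.0553877.
Posterior ∝ prior × likelihood. Numerator for II: 0.69·0.0553877 = 0.0382175.
Normalizing constant: 0.31·0.16129 + 0.69·0.0553877 = 0.0882175.
P(II | observation) = 0.0382175 / 0.0882175 = 0.433219.

0.433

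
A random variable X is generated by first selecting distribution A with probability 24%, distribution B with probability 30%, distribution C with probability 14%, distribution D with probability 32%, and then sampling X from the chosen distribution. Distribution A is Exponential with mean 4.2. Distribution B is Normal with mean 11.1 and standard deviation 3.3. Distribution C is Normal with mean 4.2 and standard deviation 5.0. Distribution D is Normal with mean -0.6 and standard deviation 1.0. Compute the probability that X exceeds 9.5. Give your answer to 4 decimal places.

Conditional on each component, P(X > 9.5): A: 0.104152; B: 0.686108; C: 0.144572; D: 0.
By total probability, P(X > 9.5) = 0.24·0.104152 + 0.3·0.686108 + 0.14·0.144572 + 0.32·0 = 0.251069.

0.2511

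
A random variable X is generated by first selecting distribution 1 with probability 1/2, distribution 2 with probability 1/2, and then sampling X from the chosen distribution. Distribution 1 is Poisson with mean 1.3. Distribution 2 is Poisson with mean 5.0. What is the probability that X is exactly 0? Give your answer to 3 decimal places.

0.140

Conditional on each component, P(X = 0): 1: 0.272532; 2: 0.00673795.
By total probability, P(X = 0) = 0.5·0.272532 + 0.5·0.00673795 = 0.139635.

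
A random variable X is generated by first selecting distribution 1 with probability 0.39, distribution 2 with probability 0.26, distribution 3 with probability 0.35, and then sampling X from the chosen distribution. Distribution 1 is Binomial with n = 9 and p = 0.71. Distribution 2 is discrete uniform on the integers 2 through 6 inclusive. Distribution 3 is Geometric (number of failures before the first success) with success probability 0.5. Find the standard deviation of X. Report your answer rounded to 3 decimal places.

2.703

Per component, 1: μ=6.39, E[X²]=42.6852; 2: μ=4, E[X²]=18; 3: μ=1, E[X²]=3.
E[X] = 0.39·6.39 + 0.26·4 + 0.35·1 = 3.8821.
E[X²] = 0.39·42.6852 + 0.26·18 + 0.35·3 = 22.3772.
Var(X) = E[X²] − (E[X])² = 22.3772 − 15.0707 = 7.30653.
SD(X) = √7.30653 = 2.70306.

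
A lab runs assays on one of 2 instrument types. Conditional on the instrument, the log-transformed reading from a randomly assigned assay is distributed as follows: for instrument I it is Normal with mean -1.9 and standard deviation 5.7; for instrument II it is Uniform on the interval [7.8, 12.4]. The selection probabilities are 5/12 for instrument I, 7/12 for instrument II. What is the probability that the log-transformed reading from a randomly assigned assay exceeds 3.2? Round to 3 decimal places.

Conditional on each instrument, P(X > 3.2): I: 0.185464; II: 1.
By total probability, P(X > 3.2) = 0.416667·0.185464 + 0.583333·1 = 0.66061.

0.661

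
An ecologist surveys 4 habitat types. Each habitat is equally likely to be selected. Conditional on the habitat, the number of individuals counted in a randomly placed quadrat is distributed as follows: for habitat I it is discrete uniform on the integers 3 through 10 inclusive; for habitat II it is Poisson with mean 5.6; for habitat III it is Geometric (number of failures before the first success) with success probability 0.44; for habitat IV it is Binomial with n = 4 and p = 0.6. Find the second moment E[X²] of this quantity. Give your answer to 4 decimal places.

For each component E[X²] = Var + (mean)², giving I: 47.5; II: 36.96; III: 4.5124; IV: 6.72.
Overall E[X²] = 0.25·47.5 + 0.25·36.96 + 0.25·4.5124 + 0.25·6.72 = 23.9231.

23.9231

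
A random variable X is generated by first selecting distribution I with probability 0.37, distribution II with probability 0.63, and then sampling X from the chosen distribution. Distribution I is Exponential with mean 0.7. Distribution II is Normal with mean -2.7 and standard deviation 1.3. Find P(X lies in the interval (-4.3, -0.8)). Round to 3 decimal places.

0.516

Conditional on each component, P(-4.3 < X < -0.8): I: 0; II: 0.818862.
By total probability, P(-4.3 < X < -0.8) = 0.37·0 + 0.63·0.818862 = 0.515883.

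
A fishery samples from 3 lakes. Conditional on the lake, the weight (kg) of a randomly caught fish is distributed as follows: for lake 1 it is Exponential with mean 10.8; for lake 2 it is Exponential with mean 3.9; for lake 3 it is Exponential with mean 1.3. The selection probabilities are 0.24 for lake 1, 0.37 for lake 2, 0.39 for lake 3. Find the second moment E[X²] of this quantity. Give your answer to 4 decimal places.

For each component E[X²] = Var + (mean)², giving 1: 233.28; 2: 30.42; 3: 3.38.
Overall E[X²] = 0.24·233.28 + 0.37·30.42 + 0.39·3.38 = 68.5608.

68.5608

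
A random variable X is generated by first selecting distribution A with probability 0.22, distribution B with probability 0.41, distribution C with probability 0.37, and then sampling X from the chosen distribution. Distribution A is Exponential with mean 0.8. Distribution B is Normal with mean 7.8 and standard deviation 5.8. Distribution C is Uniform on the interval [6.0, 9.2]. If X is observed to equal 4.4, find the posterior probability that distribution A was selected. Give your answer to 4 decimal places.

Likelihoods f(4.4 | ·): A: 0.00510846; B: 0.0579244; C: 0.
Posterior ∝ prior × likelihood. Numerator for A: 0.22·0.00510846 = 0.00112386.
Normalizing constant: 0.22·0.00510846 + 0.41·0.0579244 + 0.37·0 = 0.0248729.
P(A | observation) = 0.00112386 / 0.0248729 = 0.0451842.

0.0452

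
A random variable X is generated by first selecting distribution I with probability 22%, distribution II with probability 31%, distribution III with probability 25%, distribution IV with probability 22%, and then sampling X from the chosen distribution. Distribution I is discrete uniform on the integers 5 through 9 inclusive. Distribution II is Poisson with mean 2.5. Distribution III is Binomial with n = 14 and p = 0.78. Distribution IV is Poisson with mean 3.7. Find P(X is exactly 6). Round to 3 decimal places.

0.073

Conditional on each component, P(X = 6): I: 0.2; II: 0.0278337; III: 0.00371111; IV: 0.0881025.
By total probability, P(X = 6) = 0.22·0.2 + 0.31·0.0278337 + 0.25·0.00371111 + 0.22·0.0881025 = 0.0729388.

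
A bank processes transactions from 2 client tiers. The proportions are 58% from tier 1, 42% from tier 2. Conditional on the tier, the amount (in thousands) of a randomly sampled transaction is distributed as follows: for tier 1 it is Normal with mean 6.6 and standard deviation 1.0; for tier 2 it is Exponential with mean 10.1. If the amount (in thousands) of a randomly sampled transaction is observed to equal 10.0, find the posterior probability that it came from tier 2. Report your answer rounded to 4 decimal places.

0.9558

Likelihoods f(10.0 | ·): 1: 0.00123222; 2: 0.0367861.
Posterior ∝ prior × likelihood. Numerator for 2: 0.42·0.0367861 = 0.0154502.
Normalizing constant: 0.58·0.00123222 + 0.42·0.0367861 = 0.0161649.
P(2 | observation) = 0.0154502 / 0.0161649 = 0.955788.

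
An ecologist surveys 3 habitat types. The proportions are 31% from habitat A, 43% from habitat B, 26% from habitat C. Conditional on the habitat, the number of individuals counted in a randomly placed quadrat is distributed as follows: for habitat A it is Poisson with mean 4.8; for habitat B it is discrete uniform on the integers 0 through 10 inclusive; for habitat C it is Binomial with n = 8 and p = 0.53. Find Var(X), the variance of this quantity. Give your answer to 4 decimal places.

6.4013

Per component, A: μ=4.8, E[X²]=27.84; B: μ=5, E[X²]=35; C: μ=4.24, E[X²]=19.9704.
E[X] = 0.31·4.8 + 0.43·5 + 0.26·4.24 = 4.7404.
E[X²] = 0.31·27.84 + 0.43·35 + 0.26·19.9704 = 28.8727.
Var(X) = E[X²] − (E[X])² = 28.8727 − 22.4714 = 6.40131.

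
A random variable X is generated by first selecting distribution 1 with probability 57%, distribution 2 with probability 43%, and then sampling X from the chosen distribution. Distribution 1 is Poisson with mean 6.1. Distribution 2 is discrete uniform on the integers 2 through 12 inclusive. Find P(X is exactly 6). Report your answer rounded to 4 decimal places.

0.1306

Conditional on each component, P(X = 6): 1: 0.160491; 2: 0.0909091.
By total probability, P(X = 6) = 0.57·0.160491 + 0.43·0.0909091 = 0.130571.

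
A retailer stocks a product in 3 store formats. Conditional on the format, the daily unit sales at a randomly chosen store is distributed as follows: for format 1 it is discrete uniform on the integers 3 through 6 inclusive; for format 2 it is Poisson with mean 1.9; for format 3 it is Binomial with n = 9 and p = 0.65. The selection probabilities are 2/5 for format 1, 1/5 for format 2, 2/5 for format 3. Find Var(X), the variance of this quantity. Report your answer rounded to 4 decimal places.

3.7796

Per component, 1: μ=4.5, E[X²]=21.5; 2: μ=1.9, E[X²]=5.51; 3: μ=5.85, E[X²]=36.27.
E[X] = 0.4·4.5 + 0.2·1.9 + 0.4·5.85 = 4.52.
E[X²] = 0.4·21.5 + 0.2·5.51 + 0.4·36.27 = 24.21.
Var(X) = E[X²] − (E[X])² = 24.21 − 20.4304 = 3.7796.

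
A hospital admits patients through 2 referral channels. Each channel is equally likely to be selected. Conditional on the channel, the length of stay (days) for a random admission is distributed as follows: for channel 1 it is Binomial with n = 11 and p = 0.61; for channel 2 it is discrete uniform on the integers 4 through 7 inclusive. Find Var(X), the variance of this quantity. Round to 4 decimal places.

2.2995

Per component, 1: μ=6.71, E[X²]=47.641; 2: μ=5.5, E[X²]=31.5.
E[X] = 0.5·6.71 + 0.5·5.5 = 6.105.
E[X²] = 0.5·47.641 + 0.5·31.5 = 39.5705.
Var(X) = E[X²] − (E[X])² = 39.5705 − 37.271 = 2.29947.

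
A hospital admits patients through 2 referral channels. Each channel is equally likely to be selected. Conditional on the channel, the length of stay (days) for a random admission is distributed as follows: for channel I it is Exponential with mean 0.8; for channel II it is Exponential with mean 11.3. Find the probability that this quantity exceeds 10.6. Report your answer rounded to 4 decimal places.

Conditional on each channel, P(X > 10.6): I: 1.76035e-06; II: 0.391389.
By total probability, P(X > 10.6) = 0.5·1.76035e-06 + 0.5·0.391389 = 0.195695.

0.1957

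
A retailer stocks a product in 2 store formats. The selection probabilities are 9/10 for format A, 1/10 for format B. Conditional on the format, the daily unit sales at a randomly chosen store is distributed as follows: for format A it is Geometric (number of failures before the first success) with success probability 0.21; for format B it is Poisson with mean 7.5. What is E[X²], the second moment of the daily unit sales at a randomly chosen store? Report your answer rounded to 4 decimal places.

35.2342

For each component E[X²] = Var + (mean)², giving A: 32.0658; B: 63.75.
Overall E[X²] = 0.9·32.0658 + 0.1·63.75 = 35.2342.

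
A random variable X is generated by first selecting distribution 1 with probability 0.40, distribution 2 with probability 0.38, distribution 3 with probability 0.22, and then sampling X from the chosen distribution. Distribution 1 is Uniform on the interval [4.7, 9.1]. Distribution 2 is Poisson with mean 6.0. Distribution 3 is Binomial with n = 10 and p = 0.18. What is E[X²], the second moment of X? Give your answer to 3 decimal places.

36.687

For each component E[X²] = Var + (mean)², giving 1: 49.2233; 2: 42; 3: 4.716.
Overall E[X²] = 0.4·49.2233 + 0.38·42 + 0.22·4.716 = 36.6869.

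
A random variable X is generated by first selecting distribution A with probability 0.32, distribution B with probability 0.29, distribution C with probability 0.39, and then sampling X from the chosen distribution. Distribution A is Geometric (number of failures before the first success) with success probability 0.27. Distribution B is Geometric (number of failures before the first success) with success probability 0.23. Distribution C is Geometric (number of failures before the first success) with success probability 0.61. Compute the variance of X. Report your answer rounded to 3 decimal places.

Per component, A: μ=2.7037, E[X²]=17.3237; B: μ=3.34783, E[X²]=25.7637; C: μ=0.639344, E[X²]=1.45687.
E[X] = 0.32·2.7037 + 0.29·3.34783 + 0.39·0.639344 = 2.0854.
E[X²] = 0.32·17.3237 + 0.29·25.7637 + 0.39·1.45687 = 13.5832.
Var(X) = E[X²] − (E[X])² = 13.5832 − 4.34889 = 9.23436.

9.234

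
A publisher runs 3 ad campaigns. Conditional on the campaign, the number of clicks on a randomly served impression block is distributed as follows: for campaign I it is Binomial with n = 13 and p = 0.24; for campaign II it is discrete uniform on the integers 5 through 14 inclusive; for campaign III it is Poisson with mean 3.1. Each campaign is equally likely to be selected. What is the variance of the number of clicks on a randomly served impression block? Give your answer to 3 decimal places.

Per component, I: μ=3.12, E[X²]=12.1056; II: μ=9.5, E[X²]=98.5; III: μ=3.1, E[X²]=12.71.
E[X] = 0.333333·3.12 + 0.333333·9.5 + 0.333333·3.1 = 5.24.
E[X²] = 0.333333·12.1056 + 0.333333·98.5 + 0.333333·12.71 = 41.1052.
Var(X) = E[X²] − (E[X])² = 41.1052 − 27.4576 = 13.6476.

13.648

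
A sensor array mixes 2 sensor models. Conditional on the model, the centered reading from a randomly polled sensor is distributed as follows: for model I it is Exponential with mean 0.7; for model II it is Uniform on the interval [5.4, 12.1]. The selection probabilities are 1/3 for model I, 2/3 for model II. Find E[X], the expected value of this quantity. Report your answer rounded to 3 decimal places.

Component means — I: 0.7; II: 8.75.
E[X] = 0.333333·0.7 + 0.666667·8.75 = 6.06667.

6.067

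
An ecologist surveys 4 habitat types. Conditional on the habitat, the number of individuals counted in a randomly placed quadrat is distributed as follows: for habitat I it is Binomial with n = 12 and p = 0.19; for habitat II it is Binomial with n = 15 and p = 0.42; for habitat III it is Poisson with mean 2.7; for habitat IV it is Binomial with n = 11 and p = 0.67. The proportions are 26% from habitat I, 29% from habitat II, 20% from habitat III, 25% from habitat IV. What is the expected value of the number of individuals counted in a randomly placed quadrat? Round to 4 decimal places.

Component means — I: 2.28; II: 6.3; III: 2.7; IV: 7.37.
E[X] = 0.26·2.28 + 0.29·6.3 + 0.2·2.7 + 0.25·7.37 = 4.8023.

4.8023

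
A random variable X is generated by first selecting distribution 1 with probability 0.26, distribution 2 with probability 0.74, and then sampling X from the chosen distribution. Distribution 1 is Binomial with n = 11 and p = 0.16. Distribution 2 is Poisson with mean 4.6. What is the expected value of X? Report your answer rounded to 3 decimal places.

3.862

Component means — 1: 1.76; 2: 4.6.
E[X] = 0.26·1.76 + 0.74·4.6 = 3.8616.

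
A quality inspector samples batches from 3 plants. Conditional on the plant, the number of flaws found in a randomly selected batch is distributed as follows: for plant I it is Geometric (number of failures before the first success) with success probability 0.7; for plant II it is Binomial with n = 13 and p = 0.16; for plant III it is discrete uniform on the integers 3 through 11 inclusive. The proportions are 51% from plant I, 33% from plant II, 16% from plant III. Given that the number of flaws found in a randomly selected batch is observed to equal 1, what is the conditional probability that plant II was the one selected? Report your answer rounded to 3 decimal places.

0.442

Likelihoods P(X=1 | ·): I: 0.21; II: 0.256693; III: 0.
Posterior ∝ prior × likelihood. Numerator for II: 0.33·0.256693 = 0.0847088.
Normalizing constant: 0.51·0.21 + 0.33·0.256693 + 0.16·0 = 0.191809.
P(II | observation) = 0.0847088 / 0.191809 = 0.441632.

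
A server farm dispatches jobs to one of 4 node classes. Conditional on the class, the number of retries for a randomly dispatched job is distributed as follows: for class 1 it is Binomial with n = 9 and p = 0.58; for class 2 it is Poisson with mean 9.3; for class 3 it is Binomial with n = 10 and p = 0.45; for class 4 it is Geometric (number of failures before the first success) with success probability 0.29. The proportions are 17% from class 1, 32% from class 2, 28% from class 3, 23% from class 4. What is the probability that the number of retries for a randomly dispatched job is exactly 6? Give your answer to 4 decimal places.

Conditional on each class, P(X = 6): 1: 0.236916; 2: 0.0821536; 3: 0.159568; 4: 0.0371491.
By total probability, P(X = 6) = 0.17·0.236916 + 0.32·0.0821536 + 0.28·0.159568 + 0.23·0.0371491 = 0.119788.

0.1198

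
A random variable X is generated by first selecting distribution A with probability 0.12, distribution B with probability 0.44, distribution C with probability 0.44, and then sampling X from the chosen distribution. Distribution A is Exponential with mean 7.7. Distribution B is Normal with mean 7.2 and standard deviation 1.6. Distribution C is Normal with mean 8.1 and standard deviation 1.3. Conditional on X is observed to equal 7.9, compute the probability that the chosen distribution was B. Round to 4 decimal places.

0.4176

Likelihoods f(7.9 | ·): A: 0.0465516; B: 0.226583; C: 0.303268.
Posterior ∝ prior × likelihood. Numerator for B: 0.44·0.226583 = 0.0996964.
Normalizing constant: 0.12·0.0465516 + 0.44·0.226583 + 0.44·0.303268 = 0.238721.
P(B | observation) = 0.0996964 / 0.238721 = 0.417628.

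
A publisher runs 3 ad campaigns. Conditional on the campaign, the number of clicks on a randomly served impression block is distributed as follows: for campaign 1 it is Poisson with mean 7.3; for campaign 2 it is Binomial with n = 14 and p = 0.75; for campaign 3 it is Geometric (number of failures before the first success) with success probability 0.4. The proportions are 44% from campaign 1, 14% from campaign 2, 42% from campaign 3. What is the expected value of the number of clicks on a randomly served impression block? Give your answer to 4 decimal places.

Component means — 1: 7.3; 2: 10.5; 3: 1.5.
E[X] = 0.44·7.3 + 0.14·10.5 + 0.42·1.5 = 5.312.

5.3120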